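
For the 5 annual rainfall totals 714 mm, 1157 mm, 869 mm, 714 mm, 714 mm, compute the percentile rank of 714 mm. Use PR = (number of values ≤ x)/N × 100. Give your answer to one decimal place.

N = 5.
Strictly below 714: 0. Equal to 714: 3.
PR = 3/5 × 100 = 60.0

60.0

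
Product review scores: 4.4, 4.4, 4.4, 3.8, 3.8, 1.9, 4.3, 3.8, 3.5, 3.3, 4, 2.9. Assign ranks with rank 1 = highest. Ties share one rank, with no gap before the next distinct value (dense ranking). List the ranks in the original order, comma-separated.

1, 1, 1, 4, 4, 8, 2, 4, 5, 6, 3, 7

Sorted (descending): 4.4, 4.4, 4.4, 4.3, 4, 3.8, 3.8, 3.8, 3.5, 3.3, 2.9, 1.9
The 3 values of 4.4 share dense rank 1.
The 3 values of 3.8 share dense rank 4.
Remaining distinct values take the next consecutive integers.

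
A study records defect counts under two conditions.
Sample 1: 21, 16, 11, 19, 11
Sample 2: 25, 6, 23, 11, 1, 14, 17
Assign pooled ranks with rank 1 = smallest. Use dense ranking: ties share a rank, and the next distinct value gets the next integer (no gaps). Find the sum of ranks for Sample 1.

Sorted (ascending): 1, 6, 11, 11, 11, 14, 16, 17, 19, 21, 23, 25
The 3 values of 11 share dense rank 3.
Remaining distinct values take the next consecutive integers.
Sample 1 values → pooled ranks: 21→8, 16→5, 11→3, 19→7, 11→3
Rank sum = 8 + 5 + 3 + 7 + 3 = 26

26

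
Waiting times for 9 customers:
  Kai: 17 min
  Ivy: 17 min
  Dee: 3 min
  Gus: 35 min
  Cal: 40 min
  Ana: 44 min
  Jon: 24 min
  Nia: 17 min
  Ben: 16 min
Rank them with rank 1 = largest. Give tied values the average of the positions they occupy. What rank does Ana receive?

1

Sorted (descending): 44, 40, 35, 24, 17, 17, 17, 16, 3
The 3 values of 17 occupy positions 5–7 → average rank 6.
Ana has value 44 min → rank 1.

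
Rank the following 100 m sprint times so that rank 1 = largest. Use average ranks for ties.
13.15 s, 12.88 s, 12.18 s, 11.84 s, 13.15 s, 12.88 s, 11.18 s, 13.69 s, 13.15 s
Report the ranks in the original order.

Sorted (descending): 13.69, 13.15, 13.15, 13.15, 12.88, 12.88, 12.18, 11.84, 11.18
The 3 values of 13.15 occupy positions 2–4 → average rank 3.
The 2 values of 12.88 occupy positions 5–6 → average rank (5+6)/2 = 5.5.

3, 5.5, 7, 8, 3, 5.5, 9, 1, 3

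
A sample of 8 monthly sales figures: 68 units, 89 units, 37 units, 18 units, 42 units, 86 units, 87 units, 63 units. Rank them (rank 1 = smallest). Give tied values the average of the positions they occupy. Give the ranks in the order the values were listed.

5, 8, 2, 1, 3, 6, 7, 4

Sorted (ascending): 18, 37, 42, 63, 68, 86, 87, 89
No ties — each value takes its position as its rank.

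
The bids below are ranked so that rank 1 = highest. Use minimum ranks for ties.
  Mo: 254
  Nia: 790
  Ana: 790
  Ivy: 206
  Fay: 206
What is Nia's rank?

1

Sorted (descending): 790, 790, 254, 206, 206
The 2 values of 790 occupy positions 1–2 → each gets rank 1.
The 2 values of 206 occupy positions 4–5 → each gets rank 4.
Nia has value 790 → rank 1.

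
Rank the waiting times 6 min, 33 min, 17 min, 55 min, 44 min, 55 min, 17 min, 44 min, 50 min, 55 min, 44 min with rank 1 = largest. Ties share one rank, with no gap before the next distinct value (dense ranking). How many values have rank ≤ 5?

10

Sorted (descending): 55, 55, 55, 50, 44, 44, 44, 33, 17, 17, 6
The 3 values of 55 share dense rank 1.
The 3 values of 44 share dense rank 3.
The 2 values of 17 share dense rank 5.
Remaining distinct values take the next consecutive integers.
Ranks ≤ 5: {1, 1, 1, 2, 3, 3, 3, 4, 5, 5} → 10 values.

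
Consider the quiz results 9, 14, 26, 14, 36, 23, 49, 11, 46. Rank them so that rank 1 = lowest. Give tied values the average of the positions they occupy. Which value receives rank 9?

Sorted (ascending): 9, 11, 14, 14, 23, 26, 36, 46, 49
The 2 values of 14 occupy positions 3–4 → average rank (3+4)/2 = 3.5.
Rank 9 → value 49.

49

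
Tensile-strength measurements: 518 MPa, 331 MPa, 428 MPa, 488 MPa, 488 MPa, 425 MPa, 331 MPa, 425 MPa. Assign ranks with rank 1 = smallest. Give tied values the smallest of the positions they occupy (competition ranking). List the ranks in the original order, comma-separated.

Sorted (ascending): 331, 331, 425, 425, 428, 488, 488, 518
The 2 values of 331 occupy positions 1–2 → each gets rank 1.
The 2 values of 425 occupy positions 3–4 → each gets rank 3.
The 2 values of 488 occupy positions 6–7 → each gets rank 6.

8, 1, 5, 6, 6, 3, 1, 3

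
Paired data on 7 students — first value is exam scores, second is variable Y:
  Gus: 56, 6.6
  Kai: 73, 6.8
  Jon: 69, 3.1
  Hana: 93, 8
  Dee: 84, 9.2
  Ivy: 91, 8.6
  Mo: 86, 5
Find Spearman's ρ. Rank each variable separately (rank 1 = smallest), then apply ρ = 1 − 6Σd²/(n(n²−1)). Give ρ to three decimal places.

0.500

Ranks of variable 1: 1, 3, 2, 7, 4, 6, 5
Ranks of variable 2: 3, 4, 1, 5, 7, 6, 2
d = r₁ − r₂: -2, -1, 1, 2, -3, 0, 3
d²: 4, 1, 1, 4, 9, 0, 9; Σd² = 28
ρ = 1 − 6·28/(7·48) = 1 − 168/336 = 0.500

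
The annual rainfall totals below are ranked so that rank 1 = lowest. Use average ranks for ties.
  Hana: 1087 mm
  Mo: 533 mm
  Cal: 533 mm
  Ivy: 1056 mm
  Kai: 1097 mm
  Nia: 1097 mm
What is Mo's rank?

1.5

Sorted (ascending): 533, 533, 1056, 1087, 1097, 1097
The 2 values of 533 occupy positions 1–2 → average rank (1+2)/2 = 1.5.
The 2 values of 1097 occupy positions 5–6 → average rank (5+6)/2 = 5.5.
Mo has value 533 mm → rank 1.5.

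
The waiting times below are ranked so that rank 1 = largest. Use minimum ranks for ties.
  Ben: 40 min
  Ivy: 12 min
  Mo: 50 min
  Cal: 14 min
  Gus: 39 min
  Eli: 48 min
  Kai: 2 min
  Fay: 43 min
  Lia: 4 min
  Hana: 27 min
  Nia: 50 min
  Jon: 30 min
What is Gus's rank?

6

Sorted (descending): 50, 50, 48, 43, 40, 39, 30, 27, 14, 12, 4, 2
The 2 values of 50 occupy positions 1–2 → each gets rank 1.
Gus has value 39 min → rank 6.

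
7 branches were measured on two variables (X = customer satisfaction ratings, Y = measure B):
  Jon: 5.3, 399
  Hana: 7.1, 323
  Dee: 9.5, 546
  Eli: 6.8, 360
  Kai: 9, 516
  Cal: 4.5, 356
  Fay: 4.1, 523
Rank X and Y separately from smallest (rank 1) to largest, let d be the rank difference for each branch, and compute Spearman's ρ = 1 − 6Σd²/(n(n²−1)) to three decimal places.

Ranks of variable 1: 3, 5, 7, 4, 6, 2, 1
Ranks of variable 2: 4, 1, 7, 3, 5, 2, 6
d = r₁ − r₂: -1, 4, 0, 1, 1, 0, -5
d²: 1, 16, 0, 1, 1, 0, 25; Σd² = 44
ρ = 1 − 6·44/(7·48) = 1 − 264/336 = 0.214

0.214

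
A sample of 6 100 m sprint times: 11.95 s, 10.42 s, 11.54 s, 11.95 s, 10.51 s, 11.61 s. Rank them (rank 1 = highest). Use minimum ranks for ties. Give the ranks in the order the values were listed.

Sorted (descending): 11.95, 11.95, 11.61, 11.54, 10.51, 10.42
The 2 values of 11.95 occupy positions 1–2 → each gets rank 1.

1, 6, 4, 1, 5, 3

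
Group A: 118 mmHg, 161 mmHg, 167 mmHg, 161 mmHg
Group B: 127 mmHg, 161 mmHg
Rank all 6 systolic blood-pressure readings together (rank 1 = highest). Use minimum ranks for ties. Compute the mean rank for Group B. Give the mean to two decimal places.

3.50

Sorted (descending): 167, 161, 161, 161, 127, 118
The 3 values of 161 occupy positions 2–4 → each gets rank 2.
Group B values → pooled ranks: 127→5, 161→2
Mean rank = (5 + 2) / 2 = 3.50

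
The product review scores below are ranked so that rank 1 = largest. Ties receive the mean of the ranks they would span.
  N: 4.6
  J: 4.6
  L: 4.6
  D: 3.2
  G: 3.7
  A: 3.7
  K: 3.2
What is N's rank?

Sorted (descending): 4.6, 4.6, 4.6, 3.7, 3.7, 3.2, 3.2
The 3 values of 4.6 occupy positions 1–3 → average rank 2.
The 2 values of 3.7 occupy positions 4–5 → average rank (4+5)/2 = 4.5.
The 2 values of 3.2 occupy positions 6–7 → average rank (6+7)/2 = 6.5.
N has value 4.6 → rank 2.

2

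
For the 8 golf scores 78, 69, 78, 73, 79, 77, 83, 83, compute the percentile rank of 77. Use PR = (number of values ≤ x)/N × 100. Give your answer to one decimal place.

N = 8.
Strictly below 77: 2. Equal to 77: 1.
PR = 3/8 × 100 = 37.5

37.5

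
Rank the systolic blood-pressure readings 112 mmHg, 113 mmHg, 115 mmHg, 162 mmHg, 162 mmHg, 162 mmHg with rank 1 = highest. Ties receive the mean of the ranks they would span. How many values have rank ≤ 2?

3

Sorted (descending): 162, 162, 162, 115, 113, 112
The 3 values of 162 occupy positions 1–3 → average rank 2.
Ranks ≤ 2: {2, 2, 2} → 3 values.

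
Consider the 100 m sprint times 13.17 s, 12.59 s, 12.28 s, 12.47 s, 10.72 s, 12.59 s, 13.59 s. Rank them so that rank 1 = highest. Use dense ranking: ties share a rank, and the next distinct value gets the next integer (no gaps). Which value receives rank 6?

Sorted (descending): 13.59, 13.17, 12.59, 12.59, 12.47, 12.28, 10.72
The 2 values of 12.59 share dense rank 3.
Remaining distinct values take the next consecutive integers.
Rank 6 → value 10.72.

10.72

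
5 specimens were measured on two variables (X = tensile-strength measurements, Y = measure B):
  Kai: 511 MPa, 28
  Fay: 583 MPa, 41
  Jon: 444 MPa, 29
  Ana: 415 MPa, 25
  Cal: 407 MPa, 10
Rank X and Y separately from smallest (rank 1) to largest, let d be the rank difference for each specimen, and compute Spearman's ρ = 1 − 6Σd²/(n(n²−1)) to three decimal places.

Ranks of variable 1: 4, 5, 3, 2, 1
Ranks of variable 2: 3, 5, 4, 2, 1
d = r₁ − r₂: 1, 0, -1, 0, 0
d²: 1, 0, 1, 0, 0; Σd² = 2
ρ = 1 − 6·2/(5·24) = 1 − 12/120 = 0.900

0.900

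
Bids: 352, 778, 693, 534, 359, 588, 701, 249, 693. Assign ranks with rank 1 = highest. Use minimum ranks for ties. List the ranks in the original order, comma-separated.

8, 1, 3, 6, 7, 5, 2, 9, 3

Sorted (descending): 778, 701, 693, 693, 588, 534, 359, 352, 249
The 2 values of 693 occupy positions 3–4 → each gets rank 3.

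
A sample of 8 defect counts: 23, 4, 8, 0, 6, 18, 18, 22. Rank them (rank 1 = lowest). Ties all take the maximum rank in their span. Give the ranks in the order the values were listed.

Sorted (ascending): 0, 4, 6, 8, 18, 18, 22, 23
The 2 values of 18 occupy positions 5–6 → each gets rank 6.

8, 2, 4, 1, 3, 6, 6, 7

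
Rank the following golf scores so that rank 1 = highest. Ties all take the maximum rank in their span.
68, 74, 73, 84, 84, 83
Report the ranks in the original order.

Sorted (descending): 84, 84, 83, 74, 73, 68
The 2 values of 84 occupy positions 1–2 → each gets rank 2.

6, 4, 5, 2, 2, 3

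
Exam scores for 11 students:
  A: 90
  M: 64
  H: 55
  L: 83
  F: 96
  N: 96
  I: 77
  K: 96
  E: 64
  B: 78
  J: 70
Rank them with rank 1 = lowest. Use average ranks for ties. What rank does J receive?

4

Sorted (ascending): 55, 64, 64, 70, 77, 78, 83, 90, 96, 96, 96
The 2 values of 64 occupy positions 2–3 → average rank (2+3)/2 = 2.5.
The 3 values of 96 occupy positions 9–11 → average rank 10.
J has value 70 → rank 4.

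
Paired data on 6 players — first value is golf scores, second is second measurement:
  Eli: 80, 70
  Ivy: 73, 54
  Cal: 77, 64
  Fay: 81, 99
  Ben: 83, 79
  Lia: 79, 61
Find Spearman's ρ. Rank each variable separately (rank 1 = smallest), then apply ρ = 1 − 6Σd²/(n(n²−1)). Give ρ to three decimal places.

0.886

Ranks of variable 1: 4, 1, 2, 5, 6, 3
Ranks of variable 2: 4, 1, 3, 6, 5, 2
d = r₁ − r₂: 0, 0, -1, -1, 1, 1
d²: 0, 0, 1, 1, 1, 1; Σd² = 4
ρ = 1 − 6·4/(6·35) = 1 − 24/210 = 0.886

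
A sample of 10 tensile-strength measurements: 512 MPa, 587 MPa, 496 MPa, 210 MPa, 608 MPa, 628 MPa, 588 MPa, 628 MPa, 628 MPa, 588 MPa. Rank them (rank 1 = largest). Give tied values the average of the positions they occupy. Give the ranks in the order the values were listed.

Sorted (descending): 628, 628, 628, 608, 588, 588, 587, 512, 496, 210
The 3 values of 628 occupy positions 1–3 → average rank 2.
The 2 values of 588 occupy positions 5–6 → average rank (5+6)/2 = 5.5.

8, 7, 9, 10, 4, 2, 5.5, 2, 2, 5.5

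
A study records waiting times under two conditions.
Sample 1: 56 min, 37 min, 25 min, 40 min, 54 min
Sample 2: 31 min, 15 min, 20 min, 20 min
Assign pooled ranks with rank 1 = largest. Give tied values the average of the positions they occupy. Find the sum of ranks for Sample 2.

29

Sorted (descending): 56, 54, 40, 37, 31, 25, 20, 20, 15
The 2 values of 20 occupy positions 7–8 → average rank (7+8)/2 = 7.5.
Sample 2 values → pooled ranks: 31→5, 15→9, 20→7.5, 20→7.5
Rank sum = 5 + 9 + 7.5 + 7.5 = 29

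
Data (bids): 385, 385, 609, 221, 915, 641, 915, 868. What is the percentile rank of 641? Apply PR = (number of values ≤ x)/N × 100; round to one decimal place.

N = 8.
Strictly below 641: 4. Equal to 641: 1.
PR = 5/8 × 100 = 62.5

62.5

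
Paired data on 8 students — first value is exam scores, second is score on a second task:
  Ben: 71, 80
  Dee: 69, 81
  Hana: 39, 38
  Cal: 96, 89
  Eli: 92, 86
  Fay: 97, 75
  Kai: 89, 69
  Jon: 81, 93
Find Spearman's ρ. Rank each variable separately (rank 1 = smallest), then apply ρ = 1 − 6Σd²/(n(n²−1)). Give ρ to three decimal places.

Ranks of variable 1: 3, 2, 1, 7, 6, 8, 5, 4
Ranks of variable 2: 4, 5, 1, 7, 6, 3, 2, 8
d = r₁ − r₂: -1, -3, 0, 0, 0, 5, 3, -4
d²: 1, 9, 0, 0, 0, 25, 9, 16; Σd² = 60
ρ = 1 − 6·60/(8·63) = 1 − 360/504 = 0.286

0.286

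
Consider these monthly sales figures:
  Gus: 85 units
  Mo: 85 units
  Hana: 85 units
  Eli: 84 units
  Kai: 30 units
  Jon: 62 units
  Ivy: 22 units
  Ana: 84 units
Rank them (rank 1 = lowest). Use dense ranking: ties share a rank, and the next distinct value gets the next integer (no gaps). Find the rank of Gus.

Sorted (ascending): 22, 30, 62, 84, 84, 85, 85, 85
The 2 values of 84 share dense rank 4.
The 3 values of 85 share dense rank 5.
Remaining distinct values take the next consecutive integers.
Gus has value 85 units → rank 5.

5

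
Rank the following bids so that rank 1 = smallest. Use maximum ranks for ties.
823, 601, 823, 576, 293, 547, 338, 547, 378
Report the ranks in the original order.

Sorted (ascending): 293, 338, 378, 547, 547, 576, 601, 823, 823
The 2 values of 547 occupy positions 4–5 → each gets rank 5.
The 2 values of 823 occupy positions 8–9 → each gets rank 9.

9, 7, 9, 6, 1, 5, 2, 5, 3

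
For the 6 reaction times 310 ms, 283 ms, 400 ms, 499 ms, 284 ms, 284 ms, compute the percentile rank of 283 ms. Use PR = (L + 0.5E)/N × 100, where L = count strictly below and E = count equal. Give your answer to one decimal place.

N = 6.
Strictly below 283: 0. Equal to 283: 1.
PR = (0 + 0.5·1)/6 × 100 = 8.3

8.3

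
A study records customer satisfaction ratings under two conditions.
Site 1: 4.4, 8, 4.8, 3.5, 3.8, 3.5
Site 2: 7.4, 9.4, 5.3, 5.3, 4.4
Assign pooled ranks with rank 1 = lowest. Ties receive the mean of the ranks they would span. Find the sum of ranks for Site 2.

Sorted (ascending): 3.5, 3.5, 3.8, 4.4, 4.4, 4.8, 5.3, 5.3, 7.4, 8, 9.4
The 2 values of 3.5 occupy positions 1–2 → average rank (1+2)/2 = 1.5.
The 2 values of 4.4 occupy positions 4–5 → average rank (4+5)/2 = 4.5.
The 2 values of 5.3 occupy positions 7–8 → average rank (7+8)/2 = 7.5.
Site 2 values → pooled ranks: 7.4→9, 9.4→11, 5.3→7.5, 5.3→7.5, 4.4→4.5
Rank sum = 9 + 11 + 7.5 + 7.5 + 4.5 = 39.5

39.5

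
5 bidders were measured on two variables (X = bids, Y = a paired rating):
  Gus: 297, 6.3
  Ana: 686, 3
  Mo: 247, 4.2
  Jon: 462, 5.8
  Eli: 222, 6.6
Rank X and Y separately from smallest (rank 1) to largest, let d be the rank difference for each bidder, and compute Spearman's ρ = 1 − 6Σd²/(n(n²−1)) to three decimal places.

Ranks of variable 1: 3, 5, 2, 4, 1
Ranks of variable 2: 4, 1, 2, 3, 5
d = r₁ − r₂: -1, 4, 0, 1, -4
d²: 1, 16, 0, 1, 16; Σd² = 34
ρ = 1 − 6·34/(5·24) = 1 − 204/120 = -0.700

-0.700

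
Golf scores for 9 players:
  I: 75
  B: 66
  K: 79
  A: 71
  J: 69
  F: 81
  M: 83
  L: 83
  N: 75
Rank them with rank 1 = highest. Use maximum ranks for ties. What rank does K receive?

Sorted (descending): 83, 83, 81, 79, 75, 75, 71, 69, 66
The 2 values of 83 occupy positions 1–2 → each gets rank 2.
The 2 values of 75 occupy positions 5–6 → each gets rank 6.
K has value 79 → rank 4.

4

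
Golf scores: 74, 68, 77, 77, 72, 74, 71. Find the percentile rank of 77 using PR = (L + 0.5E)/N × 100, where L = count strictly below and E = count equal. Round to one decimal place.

N = 7.
Strictly below 77: 5. Equal to 77: 2.
PR = (5 + 0.5·2)/7 × 100 = 85.7

85.7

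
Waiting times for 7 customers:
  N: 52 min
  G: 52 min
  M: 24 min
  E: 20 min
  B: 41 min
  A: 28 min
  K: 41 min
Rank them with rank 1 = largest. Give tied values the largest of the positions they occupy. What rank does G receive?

2

Sorted (descending): 52, 52, 41, 41, 28, 24, 20
The 2 values of 52 occupy positions 1–2 → each gets rank 2.
The 2 values of 41 occupy positions 3–4 → each gets rank 4.
G has value 52 min → rank 2.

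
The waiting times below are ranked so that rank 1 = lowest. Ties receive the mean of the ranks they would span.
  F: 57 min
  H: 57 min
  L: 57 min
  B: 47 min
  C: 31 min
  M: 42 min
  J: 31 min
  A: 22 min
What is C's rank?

Sorted (ascending): 22, 31, 31, 42, 47, 57, 57, 57
The 2 values of 31 occupy positions 2–3 → average rank (2+3)/2 = 2.5.
The 3 values of 57 occupy positions 6–8 → average rank 7.
C has value 31 min → rank 2.5.

2.5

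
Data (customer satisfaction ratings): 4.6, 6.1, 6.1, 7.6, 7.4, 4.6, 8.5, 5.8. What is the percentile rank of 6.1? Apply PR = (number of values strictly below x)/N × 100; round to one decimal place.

37.5

N = 8.
Strictly below 6.1: 3. Equal to 6.1: 2.
PR = 3/8 × 100 = 37.5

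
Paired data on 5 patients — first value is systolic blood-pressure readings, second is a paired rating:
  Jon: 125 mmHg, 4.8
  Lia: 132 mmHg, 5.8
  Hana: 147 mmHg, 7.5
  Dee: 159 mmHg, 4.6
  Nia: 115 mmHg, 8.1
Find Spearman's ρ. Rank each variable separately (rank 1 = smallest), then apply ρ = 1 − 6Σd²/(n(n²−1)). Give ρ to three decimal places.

Ranks of variable 1: 2, 3, 4, 5, 1
Ranks of variable 2: 2, 3, 4, 1, 5
d = r₁ − r₂: 0, 0, 0, 4, -4
d²: 0, 0, 0, 16, 16; Σd² = 32
ρ = 1 − 6·32/(5·24) = 1 − 192/120 = -0.600

-0.600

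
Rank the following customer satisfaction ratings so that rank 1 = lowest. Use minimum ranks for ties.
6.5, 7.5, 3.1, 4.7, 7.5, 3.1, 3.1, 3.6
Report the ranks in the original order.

Sorted (ascending): 3.1, 3.1, 3.1, 3.6, 4.7, 6.5, 7.5, 7.5
The 3 values of 3.1 occupy positions 1–3 → each gets rank 1.
The 2 values of 7.5 occupy positions 7–8 → each gets rank 7.

6, 7, 1, 5, 7, 1, 1, 4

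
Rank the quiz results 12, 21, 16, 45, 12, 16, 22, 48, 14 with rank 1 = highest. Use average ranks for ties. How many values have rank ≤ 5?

4

Sorted (descending): 48, 45, 22, 21, 16, 16, 14, 12, 12
The 2 values of 16 occupy positions 5–6 → average rank (5+6)/2 = 5.5.
The 2 values of 12 occupy positions 8–9 → average rank (8+9)/2 = 8.5.
Ranks ≤ 5: {1, 2, 3, 4} → 4 values.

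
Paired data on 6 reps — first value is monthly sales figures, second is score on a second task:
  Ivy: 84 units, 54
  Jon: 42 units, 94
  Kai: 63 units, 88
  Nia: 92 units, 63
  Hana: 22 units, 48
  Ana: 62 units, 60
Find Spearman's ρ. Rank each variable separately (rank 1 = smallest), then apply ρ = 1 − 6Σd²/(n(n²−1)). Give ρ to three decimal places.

Ranks of variable 1: 5, 2, 4, 6, 1, 3
Ranks of variable 2: 2, 6, 5, 4, 1, 3
d = r₁ − r₂: 3, -4, -1, 2, 0, 0
d²: 9, 16, 1, 4, 0, 0; Σd² = 30
ρ = 1 − 6·30/(6·35) = 1 − 180/210 = 0.143

0.143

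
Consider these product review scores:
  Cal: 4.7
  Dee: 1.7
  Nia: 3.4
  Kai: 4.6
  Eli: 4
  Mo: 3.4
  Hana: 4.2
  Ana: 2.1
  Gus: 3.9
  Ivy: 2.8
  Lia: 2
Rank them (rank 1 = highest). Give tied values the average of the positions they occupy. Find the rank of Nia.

Sorted (descending): 4.7, 4.6, 4.2, 4, 3.9, 3.4, 3.4, 2.8, 2.1, 2, 1.7
The 2 values of 3.4 occupy positions 6–7 → average rank (6+7)/2 = 6.5.
Nia has value 3.4 → rank 6.5.

6.5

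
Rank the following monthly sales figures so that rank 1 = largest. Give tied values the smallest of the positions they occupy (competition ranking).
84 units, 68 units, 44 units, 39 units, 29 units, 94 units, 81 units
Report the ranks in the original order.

2, 4, 5, 6, 7, 1, 3

Sorted (descending): 94, 84, 81, 68, 44, 39, 29
No ties — each value takes its position as its rank.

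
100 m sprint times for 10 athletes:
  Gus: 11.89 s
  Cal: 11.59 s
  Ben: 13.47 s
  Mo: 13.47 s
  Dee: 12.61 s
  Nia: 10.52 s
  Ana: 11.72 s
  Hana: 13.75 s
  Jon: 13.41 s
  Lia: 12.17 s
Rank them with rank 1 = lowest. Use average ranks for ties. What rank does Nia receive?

1

Sorted (ascending): 10.52, 11.59, 11.72, 11.89, 12.17, 12.61, 13.41, 13.47, 13.47, 13.75
The 2 values of 13.47 occupy positions 8–9 → average rank (8+9)/2 = 8.5.
Nia has value 10.52 s → rank 1.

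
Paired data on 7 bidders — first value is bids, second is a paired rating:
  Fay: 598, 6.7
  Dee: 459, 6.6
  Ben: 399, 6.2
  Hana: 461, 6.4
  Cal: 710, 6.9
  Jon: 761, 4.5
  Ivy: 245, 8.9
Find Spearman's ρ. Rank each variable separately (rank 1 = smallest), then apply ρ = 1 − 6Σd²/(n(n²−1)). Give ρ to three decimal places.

Ranks of variable 1: 5, 3, 2, 4, 6, 7, 1
Ranks of variable 2: 5, 4, 2, 3, 6, 1, 7
d = r₁ − r₂: 0, -1, 0, 1, 0, 6, -6
d²: 0, 1, 0, 1, 0, 36, 36; Σd² = 74
ρ = 1 − 6·74/(7·48) = 1 − 444/336 = -0.321

-0.321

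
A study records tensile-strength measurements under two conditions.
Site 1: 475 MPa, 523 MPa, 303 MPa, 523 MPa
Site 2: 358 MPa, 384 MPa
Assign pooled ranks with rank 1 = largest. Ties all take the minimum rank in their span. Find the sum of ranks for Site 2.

Sorted (descending): 523, 523, 475, 384, 358, 303
The 2 values of 523 occupy positions 1–2 → each gets rank 1.
Site 2 values → pooled ranks: 358→5, 384→4
Rank sum = 5 + 4 = 9

9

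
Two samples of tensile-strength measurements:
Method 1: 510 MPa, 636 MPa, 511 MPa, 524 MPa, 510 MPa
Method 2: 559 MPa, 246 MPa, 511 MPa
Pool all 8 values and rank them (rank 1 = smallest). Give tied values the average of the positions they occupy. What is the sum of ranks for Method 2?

12.5

Sorted (ascending): 246, 510, 510, 511, 511, 524, 559, 636
The 2 values of 510 occupy positions 2–3 → average rank (2+3)/2 = 2.5.
The 2 values of 511 occupy positions 4–5 → average rank (4+5)/2 = 4.5.
Method 2 values → pooled ranks: 559→7, 246→1, 511→4.5
Rank sum = 7 + 1 + 4.5 = 12.5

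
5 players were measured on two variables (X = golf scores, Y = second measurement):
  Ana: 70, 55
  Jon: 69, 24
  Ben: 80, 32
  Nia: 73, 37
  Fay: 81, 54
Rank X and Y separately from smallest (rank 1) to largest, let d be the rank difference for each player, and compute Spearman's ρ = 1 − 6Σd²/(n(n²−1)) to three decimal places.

Ranks of variable 1: 2, 1, 4, 3, 5
Ranks of variable 2: 5, 1, 2, 3, 4
d = r₁ − r₂: -3, 0, 2, 0, 1
d²: 9, 0, 4, 0, 1; Σd² = 14
ρ = 1 − 6·14/(5·24) = 1 − 84/120 = 0.300

0.300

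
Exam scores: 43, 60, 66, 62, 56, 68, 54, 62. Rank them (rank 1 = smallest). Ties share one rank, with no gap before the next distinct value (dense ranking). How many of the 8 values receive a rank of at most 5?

6

Sorted (ascending): 43, 54, 56, 60, 62, 62, 66, 68
The 2 values of 62 share dense rank 5.
Remaining distinct values take the next consecutive integers.
Ranks ≤ 5: {1, 2, 3, 4, 5, 5} → 6 values.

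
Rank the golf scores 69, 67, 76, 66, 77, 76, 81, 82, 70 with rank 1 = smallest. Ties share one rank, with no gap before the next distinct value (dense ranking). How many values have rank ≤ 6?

Sorted (ascending): 66, 67, 69, 70, 76, 76, 77, 81, 82
The 2 values of 76 share dense rank 5.
Remaining distinct values take the next consecutive integers.
Ranks ≤ 6: {1, 2, 3, 4, 5, 5, 6} → 7 values.

7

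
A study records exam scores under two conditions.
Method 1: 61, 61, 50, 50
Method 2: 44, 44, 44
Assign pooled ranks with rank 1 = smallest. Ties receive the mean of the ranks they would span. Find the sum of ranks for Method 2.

6

Sorted (ascending): 44, 44, 44, 50, 50, 61, 61
The 3 values of 44 occupy positions 1–3 → average rank 2.
The 2 values of 50 occupy positions 4–5 → average rank (4+5)/2 = 4.5.
The 2 values of 61 occupy positions 6–7 → average rank (6+7)/2 = 6.5.
Method 2 values → pooled ranks: 44→2, 44→2, 44→2
Rank sum = 2 + 2 + 2 = 6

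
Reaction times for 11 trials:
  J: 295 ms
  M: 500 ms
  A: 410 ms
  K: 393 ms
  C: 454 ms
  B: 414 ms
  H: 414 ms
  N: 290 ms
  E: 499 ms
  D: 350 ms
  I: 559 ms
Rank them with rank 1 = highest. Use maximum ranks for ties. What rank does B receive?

6

Sorted (descending): 559, 500, 499, 454, 414, 414, 410, 393, 350, 295, 290
The 2 values of 414 occupy positions 5–6 → each gets rank 6.
B has value 414 ms → rank 6.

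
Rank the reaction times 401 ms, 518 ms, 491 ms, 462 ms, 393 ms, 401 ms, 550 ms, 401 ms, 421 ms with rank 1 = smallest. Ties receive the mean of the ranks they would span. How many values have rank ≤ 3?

4

Sorted (ascending): 393, 401, 401, 401, 421, 462, 491, 518, 550
The 3 values of 401 occupy positions 2–4 → average rank 3.
Ranks ≤ 3: {1, 3, 3, 3} → 4 values.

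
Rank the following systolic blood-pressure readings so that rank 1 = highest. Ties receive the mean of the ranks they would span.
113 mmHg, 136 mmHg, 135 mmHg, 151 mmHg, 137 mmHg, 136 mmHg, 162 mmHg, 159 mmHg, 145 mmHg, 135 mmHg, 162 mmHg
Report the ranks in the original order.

11, 7.5, 9.5, 4, 6, 7.5, 1.5, 3, 5, 9.5, 1.5

Sorted (descending): 162, 162, 159, 151, 145, 137, 136, 136, 135, 135, 113
The 2 values of 162 occupy positions 1–2 → average rank (1+2)/2 = 1.5.
The 2 values of 136 occupy positions 7–8 → average rank (7+8)/2 = 7.5.
The 2 values of 135 occupy positions 9–10 → average rank (9+10)/2 = 9.5.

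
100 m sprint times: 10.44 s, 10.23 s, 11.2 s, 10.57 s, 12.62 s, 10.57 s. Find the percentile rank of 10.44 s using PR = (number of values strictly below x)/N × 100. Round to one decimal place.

16.7

N = 6.
Strictly below 10.44: 1. Equal to 10.44: 1.
PR = 1/6 × 100 = 16.7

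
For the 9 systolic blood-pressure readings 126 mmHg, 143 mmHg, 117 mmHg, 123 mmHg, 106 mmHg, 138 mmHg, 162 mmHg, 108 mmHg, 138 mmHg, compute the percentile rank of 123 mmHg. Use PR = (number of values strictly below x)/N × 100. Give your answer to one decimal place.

33.3

N = 9.
Strictly below 123: 3. Equal to 123: 1.
PR = 3/9 × 100 = 33.3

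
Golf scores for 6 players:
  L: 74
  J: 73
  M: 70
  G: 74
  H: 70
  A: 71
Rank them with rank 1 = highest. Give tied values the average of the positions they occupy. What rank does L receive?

Sorted (descending): 74, 74, 73, 71, 70, 70
The 2 values of 74 occupy positions 1–2 → average rank (1+2)/2 = 1.5.
The 2 values of 70 occupy positions 5–6 → average rank (5+6)/2 = 5.5.
L has value 74 → rank 1.5.

1.5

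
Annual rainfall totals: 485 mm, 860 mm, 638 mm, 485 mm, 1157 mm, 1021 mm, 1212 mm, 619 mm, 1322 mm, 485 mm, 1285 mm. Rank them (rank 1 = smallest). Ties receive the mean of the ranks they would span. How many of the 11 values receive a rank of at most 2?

3

Sorted (ascending): 485, 485, 485, 619, 638, 860, 1021, 1157, 1212, 1285, 1322
The 3 values of 485 occupy positions 1–3 → average rank 2.
Ranks ≤ 2: {2, 2, 2} → 3 values.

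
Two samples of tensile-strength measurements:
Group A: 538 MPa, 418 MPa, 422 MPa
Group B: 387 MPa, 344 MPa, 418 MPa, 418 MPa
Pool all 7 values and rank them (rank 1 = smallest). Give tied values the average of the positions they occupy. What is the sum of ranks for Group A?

Sorted (ascending): 344, 387, 418, 418, 418, 422, 538
The 3 values of 418 occupy positions 3–5 → average rank 4.
Group A values → pooled ranks: 538→7, 418→4, 422→6
Rank sum = 7 + 4 + 6 = 17

17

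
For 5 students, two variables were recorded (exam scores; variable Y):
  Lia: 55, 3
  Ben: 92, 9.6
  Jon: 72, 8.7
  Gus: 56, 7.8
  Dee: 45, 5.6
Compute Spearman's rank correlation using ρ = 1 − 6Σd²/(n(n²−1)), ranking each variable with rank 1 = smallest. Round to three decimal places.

0.900

Ranks of variable 1: 2, 5, 4, 3, 1
Ranks of variable 2: 1, 5, 4, 3, 2
d = r₁ − r₂: 1, 0, 0, 0, -1
d²: 1, 0, 0, 0, 1; Σd² = 2
ρ = 1 − 6·2/(5·24) = 1 − 12/120 = 0.900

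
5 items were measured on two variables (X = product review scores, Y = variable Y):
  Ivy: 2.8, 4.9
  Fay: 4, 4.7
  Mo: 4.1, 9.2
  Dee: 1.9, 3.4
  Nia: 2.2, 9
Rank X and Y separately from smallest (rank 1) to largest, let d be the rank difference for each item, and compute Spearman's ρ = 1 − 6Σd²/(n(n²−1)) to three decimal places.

0.600

Ranks of variable 1: 3, 4, 5, 1, 2
Ranks of variable 2: 3, 2, 5, 1, 4
d = r₁ − r₂: 0, 2, 0, 0, -2
d²: 0, 4, 0, 0, 4; Σd² = 8
ρ = 1 − 6·8/(5·24) = 1 − 48/120 = 0.600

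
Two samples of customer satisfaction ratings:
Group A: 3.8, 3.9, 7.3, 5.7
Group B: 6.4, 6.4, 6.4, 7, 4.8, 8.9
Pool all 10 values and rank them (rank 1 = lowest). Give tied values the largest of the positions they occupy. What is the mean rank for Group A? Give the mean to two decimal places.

Sorted (ascending): 3.8, 3.9, 4.8, 5.7, 6.4, 6.4, 6.4, 7, 7.3, 8.9
The 3 values of 6.4 occupy positions 5–7 → each gets rank 7.
Group A values → pooled ranks: 3.8→1, 3.9→2, 7.3→9, 5.7→4
Mean rank = (1 + 2 + 9 + 4) / 4 = 4.00

4.00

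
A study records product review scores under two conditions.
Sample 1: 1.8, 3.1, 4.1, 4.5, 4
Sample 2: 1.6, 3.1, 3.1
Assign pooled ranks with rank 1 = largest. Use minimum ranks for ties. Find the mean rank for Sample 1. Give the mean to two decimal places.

Sorted (descending): 4.5, 4.1, 4, 3.1, 3.1, 3.1, 1.8, 1.6
The 3 values of 3.1 occupy positions 4–6 → each gets rank 4.
Sample 1 values → pooled ranks: 1.8→7, 3.1→4, 4.1→2, 4.5→1, 4→3
Mean rank = (7 + 4 + 2 + 1 + 3) / 5 = 3.40

3.40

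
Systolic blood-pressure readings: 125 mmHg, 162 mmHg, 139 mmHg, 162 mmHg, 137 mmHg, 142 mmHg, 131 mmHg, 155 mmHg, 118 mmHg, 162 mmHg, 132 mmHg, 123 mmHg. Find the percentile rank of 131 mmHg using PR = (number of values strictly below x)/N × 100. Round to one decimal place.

N = 12.
Strictly below 131: 3. Equal to 131: 1.
PR = 3/12 × 100 = 25.0

25.0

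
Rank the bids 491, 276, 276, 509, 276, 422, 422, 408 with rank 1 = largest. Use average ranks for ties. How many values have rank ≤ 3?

Sorted (descending): 509, 491, 422, 422, 408, 276, 276, 276
The 2 values of 422 occupy positions 3–4 → average rank (3+4)/2 = 3.5.
The 3 values of 276 occupy positions 6–8 → average rank 7.
Ranks ≤ 3: {1, 2} → 2 values.

2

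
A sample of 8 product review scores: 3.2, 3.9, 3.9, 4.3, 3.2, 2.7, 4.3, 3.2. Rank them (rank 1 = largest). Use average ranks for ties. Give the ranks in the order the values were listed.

Sorted (descending): 4.3, 4.3, 3.9, 3.9, 3.2, 3.2, 3.2, 2.7
The 2 values of 4.3 occupy positions 1–2 → average rank (1+2)/2 = 1.5.
The 2 values of 3.9 occupy positions 3–4 → average rank (3+4)/2 = 3.5.
The 3 values of 3.2 occupy positions 5–7 → average rank 6.

6, 3.5, 3.5, 1.5, 6, 8, 1.5, 6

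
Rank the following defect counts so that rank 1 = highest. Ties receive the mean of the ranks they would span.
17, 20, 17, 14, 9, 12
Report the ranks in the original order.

Sorted (descending): 20, 17, 17, 14, 12, 9
The 2 values of 17 occupy positions 2–3 → average rank (2+3)/2 = 2.5.

2.5, 1, 2.5, 4, 6, 5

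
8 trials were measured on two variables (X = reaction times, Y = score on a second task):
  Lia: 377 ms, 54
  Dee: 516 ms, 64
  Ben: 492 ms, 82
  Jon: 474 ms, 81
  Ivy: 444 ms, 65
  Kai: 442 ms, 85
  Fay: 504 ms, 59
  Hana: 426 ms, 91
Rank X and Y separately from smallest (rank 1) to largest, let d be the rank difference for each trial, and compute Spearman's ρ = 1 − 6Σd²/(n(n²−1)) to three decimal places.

-0.214

Ranks of variable 1: 1, 8, 6, 5, 4, 3, 7, 2
Ranks of variable 2: 1, 3, 6, 5, 4, 7, 2, 8
d = r₁ − r₂: 0, 5, 0, 0, 0, -4, 5, -6
d²: 0, 25, 0, 0, 0, 16, 25, 36; Σd² = 102
ρ = 1 − 6·102/(8·63) = 1 − 612/504 = -0.214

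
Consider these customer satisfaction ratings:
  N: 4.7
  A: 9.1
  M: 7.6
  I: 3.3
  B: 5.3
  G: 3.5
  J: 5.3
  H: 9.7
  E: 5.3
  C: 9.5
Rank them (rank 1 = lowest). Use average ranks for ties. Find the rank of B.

Sorted (ascending): 3.3, 3.5, 4.7, 5.3, 5.3, 5.3, 7.6, 9.1, 9.5, 9.7
The 3 values of 5.3 occupy positions 4–6 → average rank 5.
B has value 5.3 → rank 5.

5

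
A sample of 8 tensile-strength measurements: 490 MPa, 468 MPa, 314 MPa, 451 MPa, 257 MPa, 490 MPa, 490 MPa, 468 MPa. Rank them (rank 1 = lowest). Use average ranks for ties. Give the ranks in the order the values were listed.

7, 4.5, 2, 3, 1, 7, 7, 4.5

Sorted (ascending): 257, 314, 451, 468, 468, 490, 490, 490
The 2 values of 468 occupy positions 4–5 → average rank (4+5)/2 = 4.5.
The 3 values of 490 occupy positions 6–8 → average rank 7.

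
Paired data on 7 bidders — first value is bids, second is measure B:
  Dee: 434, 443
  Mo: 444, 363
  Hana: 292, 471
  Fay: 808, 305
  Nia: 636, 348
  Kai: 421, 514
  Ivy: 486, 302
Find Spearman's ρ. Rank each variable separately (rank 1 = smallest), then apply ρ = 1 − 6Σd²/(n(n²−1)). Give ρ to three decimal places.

Ranks of variable 1: 3, 4, 1, 7, 6, 2, 5
Ranks of variable 2: 5, 4, 6, 2, 3, 7, 1
d = r₁ − r₂: -2, 0, -5, 5, 3, -5, 4
d²: 4, 0, 25, 25, 9, 25, 16; Σd² = 104
ρ = 1 − 6·104/(7·48) = 1 − 624/336 = -0.857

-0.857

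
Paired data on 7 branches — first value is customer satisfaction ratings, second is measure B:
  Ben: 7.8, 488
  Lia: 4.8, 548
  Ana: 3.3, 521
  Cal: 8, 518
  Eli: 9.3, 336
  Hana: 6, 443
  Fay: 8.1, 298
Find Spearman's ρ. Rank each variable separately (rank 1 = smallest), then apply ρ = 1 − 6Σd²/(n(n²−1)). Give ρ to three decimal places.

Ranks of variable 1: 4, 2, 1, 5, 7, 3, 6
Ranks of variable 2: 4, 7, 6, 5, 2, 3, 1
d = r₁ − r₂: 0, -5, -5, 0, 5, 0, 5
d²: 0, 25, 25, 0, 25, 0, 25; Σd² = 100
ρ = 1 − 6·100/(7·48) = 1 − 600/336 = -0.786

-0.786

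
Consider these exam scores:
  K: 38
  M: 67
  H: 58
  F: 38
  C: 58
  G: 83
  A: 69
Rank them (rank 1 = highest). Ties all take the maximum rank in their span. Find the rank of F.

7

Sorted (descending): 83, 69, 67, 58, 58, 38, 38
The 2 values of 58 occupy positions 4–5 → each gets rank 5.
The 2 values of 38 occupy positions 6–7 → each gets rank 7.
F has value 38 → rank 7.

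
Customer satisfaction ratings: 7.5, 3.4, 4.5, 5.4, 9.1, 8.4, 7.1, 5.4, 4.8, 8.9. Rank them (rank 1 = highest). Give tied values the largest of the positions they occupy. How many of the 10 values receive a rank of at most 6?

5

Sorted (descending): 9.1, 8.9, 8.4, 7.5, 7.1, 5.4, 5.4, 4.8, 4.5, 3.4
The 2 values of 5.4 occupy positions 6–7 → each gets rank 7.
Ranks ≤ 6: {1, 2, 3, 4, 5} → 5 values.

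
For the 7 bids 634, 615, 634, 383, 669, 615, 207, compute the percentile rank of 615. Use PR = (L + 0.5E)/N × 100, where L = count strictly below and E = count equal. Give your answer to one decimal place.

42.9

N = 7.
Strictly below 615: 2. Equal to 615: 2.
PR = (2 + 0.5·2)/7 × 100 = 42.9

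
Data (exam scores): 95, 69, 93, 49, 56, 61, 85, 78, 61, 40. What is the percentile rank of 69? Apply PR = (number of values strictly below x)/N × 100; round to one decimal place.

50.0

N = 10.
Strictly below 69: 5. Equal to 69: 1.
PR = 5/10 × 100 = 50.0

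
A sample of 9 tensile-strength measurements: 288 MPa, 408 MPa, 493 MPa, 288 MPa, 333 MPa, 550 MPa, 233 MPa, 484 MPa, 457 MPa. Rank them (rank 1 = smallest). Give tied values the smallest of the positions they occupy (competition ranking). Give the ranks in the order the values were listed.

2, 5, 8, 2, 4, 9, 1, 7, 6

Sorted (ascending): 233, 288, 288, 333, 408, 457, 484, 493, 550
The 2 values of 288 occupy positions 2–3 → each gets rank 2.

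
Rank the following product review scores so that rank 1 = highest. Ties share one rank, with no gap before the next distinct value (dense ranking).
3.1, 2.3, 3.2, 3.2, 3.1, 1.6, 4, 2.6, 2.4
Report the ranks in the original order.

3, 6, 2, 2, 3, 7, 1, 4, 5

Sorted (descending): 4, 3.2, 3.2, 3.1, 3.1, 2.6, 2.4, 2.3, 1.6
The 2 values of 3.2 share dense rank 2.
The 2 values of 3.1 share dense rank 3.
Remaining distinct values take the next consecutive integers.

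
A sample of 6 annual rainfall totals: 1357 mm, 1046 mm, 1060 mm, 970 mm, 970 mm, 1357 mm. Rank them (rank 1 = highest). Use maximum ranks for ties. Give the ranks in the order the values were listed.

2, 4, 3, 6, 6, 2

Sorted (descending): 1357, 1357, 1060, 1046, 970, 970
The 2 values of 1357 occupy positions 1–2 → each gets rank 2.
The 2 values of 970 occupy positions 5–6 → each gets rank 6.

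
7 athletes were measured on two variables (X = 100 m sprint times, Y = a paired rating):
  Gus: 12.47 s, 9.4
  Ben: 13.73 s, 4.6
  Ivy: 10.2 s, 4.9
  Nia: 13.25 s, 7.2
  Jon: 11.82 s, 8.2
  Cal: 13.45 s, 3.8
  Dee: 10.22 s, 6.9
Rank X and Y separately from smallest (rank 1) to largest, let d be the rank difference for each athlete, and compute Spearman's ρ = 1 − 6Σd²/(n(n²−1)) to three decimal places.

Ranks of variable 1: 4, 7, 1, 5, 3, 6, 2
Ranks of variable 2: 7, 2, 3, 5, 6, 1, 4
d = r₁ − r₂: -3, 5, -2, 0, -3, 5, -2
d²: 9, 25, 4, 0, 9, 25, 4; Σd² = 76
ρ = 1 − 6·76/(7·48) = 1 − 456/336 = -0.357

-0.357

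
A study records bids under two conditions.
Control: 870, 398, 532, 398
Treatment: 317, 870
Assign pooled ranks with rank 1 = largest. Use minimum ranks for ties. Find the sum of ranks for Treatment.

7

Sorted (descending): 870, 870, 532, 398, 398, 317
The 2 values of 870 occupy positions 1–2 → each gets rank 1.
The 2 values of 398 occupy positions 4–5 → each gets rank 4.
Treatment values → pooled ranks: 317→6, 870→1
Rank sum = 6 + 1 = 7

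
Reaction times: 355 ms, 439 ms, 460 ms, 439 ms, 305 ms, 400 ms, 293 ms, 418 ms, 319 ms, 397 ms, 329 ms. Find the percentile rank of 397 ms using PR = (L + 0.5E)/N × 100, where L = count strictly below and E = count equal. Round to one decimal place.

50.0

N = 11.
Strictly below 397: 5. Equal to 397: 1.
PR = (5 + 0.5·1)/11 × 100 = 50.0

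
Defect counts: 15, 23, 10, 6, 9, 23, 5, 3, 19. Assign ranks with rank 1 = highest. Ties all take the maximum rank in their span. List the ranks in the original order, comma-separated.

Sorted (descending): 23, 23, 19, 15, 10, 9, 6, 5, 3
The 2 values of 23 occupy positions 1–2 → each gets rank 2.

4, 2, 5, 7, 6, 2, 8, 9, 3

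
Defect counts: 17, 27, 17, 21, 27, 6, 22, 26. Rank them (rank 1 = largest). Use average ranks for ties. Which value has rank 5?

Sorted (descending): 27, 27, 26, 22, 21, 17, 17, 6
The 2 values of 27 occupy positions 1–2 → average rank (1+2)/2 = 1.5.
The 2 values of 17 occupy positions 6–7 → average rank (6+7)/2 = 6.5.
Rank 5 → value 21.

21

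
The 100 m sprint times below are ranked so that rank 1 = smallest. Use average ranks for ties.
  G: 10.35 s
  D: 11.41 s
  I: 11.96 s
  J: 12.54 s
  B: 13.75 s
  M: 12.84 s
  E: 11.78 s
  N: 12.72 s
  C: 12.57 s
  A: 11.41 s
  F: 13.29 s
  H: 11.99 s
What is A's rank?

Sorted (ascending): 10.35, 11.41, 11.41, 11.78, 11.96, 11.99, 12.54, 12.57, 12.72, 12.84, 13.29, 13.75
The 2 values of 11.41 occupy positions 2–3 → average rank (2+3)/2 = 2.5.
A has value 11.41 s → rank 2.5.

2.5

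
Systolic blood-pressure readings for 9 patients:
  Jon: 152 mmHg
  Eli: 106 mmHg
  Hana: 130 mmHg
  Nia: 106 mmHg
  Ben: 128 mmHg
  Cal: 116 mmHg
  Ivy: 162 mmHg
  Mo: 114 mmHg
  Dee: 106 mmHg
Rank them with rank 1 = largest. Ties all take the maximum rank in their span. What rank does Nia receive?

9

Sorted (descending): 162, 152, 130, 128, 116, 114, 106, 106, 106
The 3 values of 106 occupy positions 7–9 → each gets rank 9.
Nia has value 106 mmHg → rank 9.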